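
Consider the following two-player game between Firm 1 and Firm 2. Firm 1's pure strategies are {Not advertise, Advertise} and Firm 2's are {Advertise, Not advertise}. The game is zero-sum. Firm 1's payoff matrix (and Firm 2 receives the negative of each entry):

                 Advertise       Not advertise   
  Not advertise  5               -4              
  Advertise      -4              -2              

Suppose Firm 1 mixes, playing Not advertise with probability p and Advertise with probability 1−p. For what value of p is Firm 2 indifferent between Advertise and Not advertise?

p = 2/11

In a mixed equilibrium Firm 2 is indifferent between Advertise and Not advertise; this condition fixes p.
  Firm 2's payoff to Advertise: p·(-5) + (1−p)·4 = -9p + 4
  Firm 2's payoff to Not advertise: p·4 + (1−p)·2 = 2p + 2
  -9p + 4 = 2p + 2  ⇒  -11p = -2  ⇒  p = 2/11.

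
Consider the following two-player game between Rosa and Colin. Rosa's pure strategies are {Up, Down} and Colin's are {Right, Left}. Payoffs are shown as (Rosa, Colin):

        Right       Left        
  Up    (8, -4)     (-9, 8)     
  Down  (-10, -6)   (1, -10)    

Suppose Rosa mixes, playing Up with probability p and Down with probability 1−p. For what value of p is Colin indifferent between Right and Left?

p = 1/4

Set Colin's expected payoff from Right equal to that from Left:
  Colin's payoff from Right: p·(-4) + (1−p)·(-6) = 2p - 6
  Colin's payoff from Left: p·8 + (1−p)·(-10) = 18p - 10
  2p - 6 = 18p - 10  ⇒  -16p = -4  ⇒  p = 1/4.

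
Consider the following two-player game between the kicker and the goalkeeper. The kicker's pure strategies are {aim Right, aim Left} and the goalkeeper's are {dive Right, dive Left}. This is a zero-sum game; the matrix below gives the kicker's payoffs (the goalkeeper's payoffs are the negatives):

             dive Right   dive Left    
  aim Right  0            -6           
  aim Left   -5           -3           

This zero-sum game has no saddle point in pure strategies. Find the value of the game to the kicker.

v = -15/4

Set the kicker's expected payoff from aim Right equal to that from aim Left:
  the kicker's expected payoff from aim Right: q·0 + (1−q)·(-6) = 6q - 6
  the kicker's expected payoff from aim Left: q·(-5) + (1−q)·(-3) = -2q - 3
  6q - 6 = -2q - 3  ⇒  8q = 3  ⇒  q = 3/8.
The value is the kicker's expected payoff against this mix (using aim Right): (3/8)·0 + (5/8)·(-6) = -15/4.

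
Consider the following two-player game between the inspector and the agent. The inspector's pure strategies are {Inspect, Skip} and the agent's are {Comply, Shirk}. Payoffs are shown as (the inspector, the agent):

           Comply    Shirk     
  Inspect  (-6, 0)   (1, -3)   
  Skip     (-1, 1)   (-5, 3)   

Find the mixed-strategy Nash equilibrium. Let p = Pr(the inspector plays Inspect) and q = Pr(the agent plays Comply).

Set the agent's expected payoff from Comply equal to that from Shirk:
  the agent's payoff to Comply: p·0 + (1−p)·1 = -p + 1
  the agent's payoff to Shirk: p·(-3) + (1−p)·3 = -6p + 3
  -p + 1 = -6p + 3  ⇒  5p = 2  ⇒  p = 2/5.
The agent's mix must leave the inspector indifferent between Inspect and Skip.
  the inspector's payoff from Inspect: q·(-6) + (1−q)·1 = -7q + 1
  the inspector's payoff from Skip: q·(-1) + (1−q)·(-5) = 4q - 5
  -7q + 1 = 4q - 5  ⇒  -11q = -6  ⇒  q = 6/11.

p = 2/5, q = 6/11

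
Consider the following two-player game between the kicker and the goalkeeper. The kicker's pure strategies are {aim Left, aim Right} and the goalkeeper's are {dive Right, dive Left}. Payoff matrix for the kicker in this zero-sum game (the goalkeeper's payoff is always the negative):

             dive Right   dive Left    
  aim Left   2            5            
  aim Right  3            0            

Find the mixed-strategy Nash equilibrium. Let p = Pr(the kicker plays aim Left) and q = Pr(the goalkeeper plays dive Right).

The goalkeeper's indifference between dive Right and dive Left determines the kicker's mixing probability p:
  the goalkeeper's expected payoff from dive Right: p·(-2) + (1−p)·(-3) = p - 3
  the goalkeeper's expected payoff from dive Left: p·(-5) + (1−p)·0 = -5p
  p - 3 = -5p  ⇒  6p = 3  ⇒  p = 1/2.
Set the kicker's expected payoff from aim Left equal to that from aim Right:
  the kicker's payoff to aim Left: q·2 + (1−q)·5 = -3q + 5
  the kicker's payoff to aim Right: q·3 + (1−q)·0 = 3q
  -3q + 5 = 3q  ⇒  -6q = -5  ⇒  q = 5/6.

p = 1/2, q = 5/6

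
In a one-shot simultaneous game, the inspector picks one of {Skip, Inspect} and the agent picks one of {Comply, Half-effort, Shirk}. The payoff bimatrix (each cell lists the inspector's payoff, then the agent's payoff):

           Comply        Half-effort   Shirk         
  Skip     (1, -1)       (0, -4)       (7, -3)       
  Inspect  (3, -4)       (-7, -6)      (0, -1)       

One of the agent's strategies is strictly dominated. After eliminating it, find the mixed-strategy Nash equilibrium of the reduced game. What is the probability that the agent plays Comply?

q = 7/9

The agent's strategy Half-effort is strictly dominated by Comply: -1 > -4 and -4 > -6. Eliminate Half-effort.
Set the inspector's expected payoff from Skip equal to that from Inspect:
  the inspector's payoff from Skip: q·1 + (1−q)·7 = -6q + 7
  the inspector's payoff from Inspect: q·3 + (1−q)·0 = 3q
  -6q + 7 = 3q  ⇒  -9q = -7  ⇒  q = 7/9.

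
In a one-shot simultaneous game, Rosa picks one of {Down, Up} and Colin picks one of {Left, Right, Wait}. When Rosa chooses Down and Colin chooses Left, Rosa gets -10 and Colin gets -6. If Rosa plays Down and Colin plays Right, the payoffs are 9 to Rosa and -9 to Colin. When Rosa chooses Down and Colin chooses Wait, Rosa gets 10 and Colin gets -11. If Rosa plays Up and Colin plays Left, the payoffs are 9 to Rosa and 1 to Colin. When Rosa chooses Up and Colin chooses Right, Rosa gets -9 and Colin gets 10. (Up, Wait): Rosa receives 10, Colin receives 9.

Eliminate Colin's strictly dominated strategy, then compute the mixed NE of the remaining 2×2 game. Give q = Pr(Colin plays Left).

Colin's strategy Wait is strictly dominated by Right: -9 > -11 and 10 > 9. Eliminate Wait.
Colin's mix must leave Rosa indifferent between Down and Up.
  Rosa's payoff to Down: q·(-10) + (1−q)·9 = -19q + 9
  Rosa's payoff to Up: q·9 + (1−q)·(-9) = 18q - 9
  -19q + 9 = 18q - 9  ⇒  -37q = -18  ⇒  q = 18/37.

q = 18/37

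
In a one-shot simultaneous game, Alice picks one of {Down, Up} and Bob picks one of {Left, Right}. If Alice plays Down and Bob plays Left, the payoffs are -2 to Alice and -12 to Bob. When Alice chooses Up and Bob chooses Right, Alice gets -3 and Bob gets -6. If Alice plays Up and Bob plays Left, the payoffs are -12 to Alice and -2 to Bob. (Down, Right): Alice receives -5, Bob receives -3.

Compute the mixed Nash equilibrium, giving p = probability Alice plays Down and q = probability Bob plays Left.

p = 4/13, q = 1/6

Bob's indifference between Left and Right determines Alice's mixing probability p:
  Bob's expected payoff from Left: p·(-12) + (1−p)·(-2) = -10p - 2
  Bob's expected payoff from Right: p·(-3) + (1−p)·(-6) = 3p - 6
  -10p - 2 = 3p - 6  ⇒  -13p = -4  ⇒  p = 4/13.
For Alice to be willing to mix, Alice must be indifferent between Down and Up, which pins down Bob's mix.
  Alice's payoff from Down: q·(-2) + (1−q)·(-5) = 3q - 5
  Alice's payoff from Up: q·(-12) + (1−q)·(-3) = -9q - 3
  3q - 5 = -9q - 3  ⇒  12q = 2  ⇒  q = 1/6.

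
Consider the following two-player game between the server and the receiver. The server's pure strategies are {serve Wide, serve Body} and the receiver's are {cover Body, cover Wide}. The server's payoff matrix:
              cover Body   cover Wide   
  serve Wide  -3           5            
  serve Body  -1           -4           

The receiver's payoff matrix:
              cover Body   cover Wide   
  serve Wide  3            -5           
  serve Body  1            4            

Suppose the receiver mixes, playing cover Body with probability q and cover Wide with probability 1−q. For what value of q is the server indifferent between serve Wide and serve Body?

q = 9/11

Set the server's expected payoff from serve Wide equal to that from serve Body:
  the server's expected payoff from serve Wide: q·(-3) + (1−q)·5 = -8q + 5
  the server's expected payoff from serve Body: q·(-1) + (1−q)·(-4) = 3q - 4
  -8q + 5 = 3q - 4  ⇒  -11q = -9  ⇒  q = 9/11.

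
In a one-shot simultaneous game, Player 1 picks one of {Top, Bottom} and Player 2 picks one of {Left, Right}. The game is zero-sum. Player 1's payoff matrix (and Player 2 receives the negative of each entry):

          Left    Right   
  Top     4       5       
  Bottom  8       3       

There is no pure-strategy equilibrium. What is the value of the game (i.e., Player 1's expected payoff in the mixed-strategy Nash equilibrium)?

Player 2's mix must leave Player 1 indifferent between Top and Bottom.
  Player 1's payoff from Top: q·4 + (1−q)·5 = -q + 5
  Player 1's payoff from Bottom: q·8 + (1−q)·3 = 5q + 3
  -q + 5 = 5q + 3  ⇒  -6q = -2  ⇒  q = 1/3.
The value is Player 1's expected payoff against this mix (using Top): (1/3)·4 + (2/3)·5 = 14/3.

v = 14/3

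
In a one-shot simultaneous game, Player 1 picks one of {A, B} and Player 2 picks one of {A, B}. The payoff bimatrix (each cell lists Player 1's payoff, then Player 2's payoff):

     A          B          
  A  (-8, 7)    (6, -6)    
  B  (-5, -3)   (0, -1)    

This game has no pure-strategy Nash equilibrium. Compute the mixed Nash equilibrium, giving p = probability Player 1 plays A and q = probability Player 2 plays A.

For Player 2 to be willing to mix, Player 2 must be indifferent between A and B, which pins down Player 1's mix.
  Player 2's payoff from A: p·7 + (1−p)·(-3) = 10p - 3
  Player 2's payoff from B: p·(-6) + (1−p)·(-1) = -5p - 1
  10p - 3 = -5p - 1  ⇒  15p = 2  ⇒  p = 2/15.
Player 2's mix must leave Player 1 indifferent between A and B.
  Player 1's expected payoff from A: q·(-8) + (1−q)·6 = -14q + 6
  Player 1's expected payoff from B: q·(-5) + (1−q)·0 = -5q
  -14q + 6 = -5q  ⇒  -9q = -6  ⇒  q = 2/3.

p = 2/15, q = 2/3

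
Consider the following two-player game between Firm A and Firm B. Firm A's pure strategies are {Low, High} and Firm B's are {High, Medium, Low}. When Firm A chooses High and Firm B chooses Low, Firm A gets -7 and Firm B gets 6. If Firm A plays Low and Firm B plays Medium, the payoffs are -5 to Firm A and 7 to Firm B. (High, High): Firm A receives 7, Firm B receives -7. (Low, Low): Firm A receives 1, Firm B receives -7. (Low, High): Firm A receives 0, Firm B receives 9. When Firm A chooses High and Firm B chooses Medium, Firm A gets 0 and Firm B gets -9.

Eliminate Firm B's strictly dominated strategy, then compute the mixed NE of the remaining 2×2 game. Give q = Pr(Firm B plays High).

q = 8/15

Firm B's strategy Medium is strictly dominated by High: 9 > 7 and -7 > -9. Eliminate Medium.
Firm A's indifference between Low and High determines Firm B's mixing probability q:
  Firm A's expected payoff from Low: q·0 + (1−q)·1 = -q + 1
  Firm A's expected payoff from High: q·7 + (1−q)·(-7) = 14q - 7
  -q + 1 = 14q - 7  ⇒  -15q = -8  ⇒  q = 8/15.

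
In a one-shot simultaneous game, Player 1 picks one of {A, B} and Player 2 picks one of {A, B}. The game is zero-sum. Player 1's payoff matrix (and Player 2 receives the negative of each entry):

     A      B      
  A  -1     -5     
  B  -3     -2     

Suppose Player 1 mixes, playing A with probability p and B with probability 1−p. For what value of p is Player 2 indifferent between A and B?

Player 1's mix must leave Player 2 indifferent between A and B.
  Player 2's payoff to A: p·1 + (1−p)·3 = -2p + 3
  Player 2's payoff to B: p·5 + (1−p)·2 = 3p + 2
  -2p + 3 = 3p + 2  ⇒  -5p = -1  ⇒  p = 1/5.

p = 1/5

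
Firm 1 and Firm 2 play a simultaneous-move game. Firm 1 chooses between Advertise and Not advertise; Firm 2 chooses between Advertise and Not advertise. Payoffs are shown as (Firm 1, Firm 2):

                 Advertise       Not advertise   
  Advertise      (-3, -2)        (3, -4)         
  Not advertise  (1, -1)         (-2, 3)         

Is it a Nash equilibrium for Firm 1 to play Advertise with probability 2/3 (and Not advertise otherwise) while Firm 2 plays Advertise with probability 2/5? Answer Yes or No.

No

Given Firm 2's mix q = 2/5, Firm 1's payoff from Advertise is 3/5 but from Not advertise is -4/5. Firm 1 strictly prefers Advertise, so Firm 1 would not mix.
So the proposed profile is not a Nash equilibrium.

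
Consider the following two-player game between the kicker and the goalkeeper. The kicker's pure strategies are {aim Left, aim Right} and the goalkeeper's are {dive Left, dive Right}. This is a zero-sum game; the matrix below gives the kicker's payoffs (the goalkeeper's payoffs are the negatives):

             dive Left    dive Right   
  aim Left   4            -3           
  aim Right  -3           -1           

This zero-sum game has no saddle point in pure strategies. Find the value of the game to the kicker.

The goalkeeper's mix must leave the kicker indifferent between aim Left and aim Right.
  the kicker's payoff to aim Left: q·4 + (1−q)·(-3) = 7q - 3
  the kicker's payoff to aim Right: q·(-3) + (1−q)·(-1) = -2q - 1
  7q - 3 = -2q - 1  ⇒  9q = 2  ⇒  q = 2/9.
The value is the kicker's expected payoff against this mix (using aim Left): (2/9)·4 + (7/9)·(-3) = -13/9.

v = -13/9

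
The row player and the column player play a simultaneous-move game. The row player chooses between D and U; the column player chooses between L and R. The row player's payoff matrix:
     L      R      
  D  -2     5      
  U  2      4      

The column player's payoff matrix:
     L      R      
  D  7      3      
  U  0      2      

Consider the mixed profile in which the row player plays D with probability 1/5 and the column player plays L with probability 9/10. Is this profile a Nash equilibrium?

No

Given the row player's mix p = 1/5, the column player's payoff from L is 7/5 but from R is 11/5. The column player strictly prefers R, so the column player would not mix.
So the proposed profile is not a Nash equilibrium.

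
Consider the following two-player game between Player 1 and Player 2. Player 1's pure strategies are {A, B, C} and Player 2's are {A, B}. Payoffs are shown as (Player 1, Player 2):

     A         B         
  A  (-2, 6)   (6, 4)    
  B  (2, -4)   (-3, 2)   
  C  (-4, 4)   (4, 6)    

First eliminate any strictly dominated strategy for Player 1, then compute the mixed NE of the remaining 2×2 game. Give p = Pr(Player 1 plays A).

Player 1's strategy C is strictly dominated by A: -2 > -4 and 6 > 4. Eliminate C.
Player 2's indifference between A and B determines Player 1's mixing probability p:
  Player 2's expected payoff from A: p·6 + (1−p)·(-4) = 10p - 4
  Player 2's expected payoff from B: p·4 + (1−p)·2 = 2p + 2
  10p - 4 = 2p + 2  ⇒  8p = 6  ⇒  p = 3/4.

p = 3/4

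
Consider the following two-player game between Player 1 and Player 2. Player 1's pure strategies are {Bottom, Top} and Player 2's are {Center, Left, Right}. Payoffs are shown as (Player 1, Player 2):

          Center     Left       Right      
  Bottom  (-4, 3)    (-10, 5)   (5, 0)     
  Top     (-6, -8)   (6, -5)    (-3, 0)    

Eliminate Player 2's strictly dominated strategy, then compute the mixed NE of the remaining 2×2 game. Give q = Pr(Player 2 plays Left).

q = 1/3

Player 2's strategy Center is strictly dominated by Left: 5 > 3 and -5 > -8. Eliminate Center.
For Player 1 to be willing to mix, Player 1 must be indifferent between Bottom and Top, which pins down Player 2's mix.
  Player 1's payoff from Bottom: q·(-10) + (1−q)·5 = -15q + 5
  Player 1's payoff from Top: q·6 + (1−q)·(-3) = 9q - 3
  -15q + 5 = 9q - 3  ⇒  -24q = -8  ⇒  q = 1/3.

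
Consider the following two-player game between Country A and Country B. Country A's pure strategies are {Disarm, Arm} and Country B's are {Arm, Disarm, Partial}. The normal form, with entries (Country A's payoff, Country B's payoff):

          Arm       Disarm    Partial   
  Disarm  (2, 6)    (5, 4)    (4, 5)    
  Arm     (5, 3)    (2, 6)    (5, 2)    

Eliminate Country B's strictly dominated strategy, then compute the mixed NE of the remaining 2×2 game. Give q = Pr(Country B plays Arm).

Country B's strategy Partial is strictly dominated by Arm: 6 > 5 and 3 > 2. Eliminate Partial.
In a mixed equilibrium Country A is indifferent between Disarm and Arm; this condition fixes q.
  Country A's payoff to Disarm: q·2 + (1−q)·5 = -3q + 5
  Country A's payoff to Arm: q·5 + (1−q)·2 = 3q + 2
  -3q + 5 = 3q + 2  ⇒  -6q = -3  ⇒  q = 1/2.

q = 1/2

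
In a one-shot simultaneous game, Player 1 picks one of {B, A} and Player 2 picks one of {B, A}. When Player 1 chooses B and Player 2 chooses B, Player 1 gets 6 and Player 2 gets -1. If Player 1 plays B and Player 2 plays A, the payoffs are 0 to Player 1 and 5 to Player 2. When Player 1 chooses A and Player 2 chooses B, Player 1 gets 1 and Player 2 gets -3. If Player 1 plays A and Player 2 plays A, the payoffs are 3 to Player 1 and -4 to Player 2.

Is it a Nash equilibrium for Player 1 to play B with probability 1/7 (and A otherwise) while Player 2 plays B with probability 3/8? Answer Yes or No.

Check Player 2's indifference given Player 1's mix p = 1/7:
  payoff from B = -19/7; payoff from A = -19/7 — equal.
Check Player 1's indifference given Player 2's mix q = 3/8:
  payoff from B = 9/4; payoff from A = 9/4 — equal.
Both players are indifferent, so neither can profitably deviate.

Yes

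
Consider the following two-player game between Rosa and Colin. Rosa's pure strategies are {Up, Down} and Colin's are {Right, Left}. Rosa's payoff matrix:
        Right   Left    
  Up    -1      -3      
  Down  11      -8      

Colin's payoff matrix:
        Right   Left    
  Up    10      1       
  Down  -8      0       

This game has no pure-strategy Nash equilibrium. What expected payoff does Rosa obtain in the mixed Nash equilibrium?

-41/17

Colin's mix must leave Rosa indifferent between Up and Down.
  Rosa's payoff to Up: q·(-1) + (1−q)·(-3) = 2q - 3
  Rosa's payoff to Down: q·11 + (1−q)·(-8) = 19q - 8
  2q - 3 = 19q - 8  ⇒  -17q = -5  ⇒  q = 5/17.
At equilibrium Rosa is indifferent across rows, so Rosa's payoff equals the payoff from Up: (5/17)·(-1) + (12/17)·(-3) = -41/17.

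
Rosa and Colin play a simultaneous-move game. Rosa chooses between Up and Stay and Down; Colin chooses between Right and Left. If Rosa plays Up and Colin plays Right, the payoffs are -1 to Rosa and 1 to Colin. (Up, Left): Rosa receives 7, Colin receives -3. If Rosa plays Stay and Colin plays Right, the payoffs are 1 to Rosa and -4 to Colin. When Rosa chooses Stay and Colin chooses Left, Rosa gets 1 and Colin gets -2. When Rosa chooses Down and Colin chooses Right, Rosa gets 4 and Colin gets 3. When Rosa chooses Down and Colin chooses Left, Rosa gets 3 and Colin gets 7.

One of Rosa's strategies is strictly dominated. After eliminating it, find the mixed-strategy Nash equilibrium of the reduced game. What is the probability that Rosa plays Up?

Rosa's strategy Stay is strictly dominated by Down: 4 > 1 and 3 > 1. Eliminate Stay.
For Colin to be willing to mix, Colin must be indifferent between Right and Left, which pins down Rosa's mix.
  Colin's expected payoff from Right: p·1 + (1−p)·3 = -2p + 3
  Colin's expected payoff from Left: p·(-3) + (1−p)·7 = -10p + 7
  -2p + 3 = -10p + 7  ⇒  8p = 4  ⇒  p = 1/2.

p = 1/2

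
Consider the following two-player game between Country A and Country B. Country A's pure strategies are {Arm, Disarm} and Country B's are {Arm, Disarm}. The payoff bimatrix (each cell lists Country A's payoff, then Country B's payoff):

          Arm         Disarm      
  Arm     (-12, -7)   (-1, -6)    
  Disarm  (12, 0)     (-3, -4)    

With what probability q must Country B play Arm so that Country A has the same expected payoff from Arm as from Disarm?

For Country A to be willing to mix, Country A must be indifferent between Arm and Disarm, which pins down Country B's mix.
  Country A's payoff to Arm: q·(-12) + (1−q)·(-1) = -11q - 1
  Country A's payoff to Disarm: q·12 + (1−q)·(-3) = 15q - 3
  -11q - 1 = 15q - 3  ⇒  -26q = -2  ⇒  q = 1/13.

q = 1/13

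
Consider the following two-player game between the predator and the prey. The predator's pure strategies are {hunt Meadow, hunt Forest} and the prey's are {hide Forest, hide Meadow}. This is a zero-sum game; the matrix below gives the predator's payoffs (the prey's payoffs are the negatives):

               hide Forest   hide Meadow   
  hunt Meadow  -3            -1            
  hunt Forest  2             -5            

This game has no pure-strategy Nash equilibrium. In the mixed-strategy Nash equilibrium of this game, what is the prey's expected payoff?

In a mixed equilibrium the prey is indifferent between hide Forest and hide Meadow; this condition fixes p.
  the prey's payoff from hide Forest: p·3 + (1−p)·(-2) = 5p - 2
  the prey's payoff from hide Meadow: p·1 + (1−p)·5 = -4p + 5
  5p - 2 = -4p + 5  ⇒  9p = 7  ⇒  p = 7/9.
At equilibrium the prey is indifferent across columns, so the prey's payoff equals the payoff from hide Forest: (7/9)·3 + (2/9)·(-2) = 17/9.

17/9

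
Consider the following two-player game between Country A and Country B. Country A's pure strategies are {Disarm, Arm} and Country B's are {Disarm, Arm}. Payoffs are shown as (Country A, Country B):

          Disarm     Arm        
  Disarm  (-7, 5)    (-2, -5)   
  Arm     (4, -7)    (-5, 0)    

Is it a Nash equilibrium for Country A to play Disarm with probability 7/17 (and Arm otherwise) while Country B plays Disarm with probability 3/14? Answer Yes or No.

Yes

Check Country B's indifference given Country A's mix p = 7/17:
  payoff from Disarm = -35/17; payoff from Arm = -35/17 — equal.
Check Country A's indifference given Country B's mix q = 3/14:
  payoff from Disarm = -43/14; payoff from Arm = -43/14 — equal.
Both players are indifferent, so neither can profitably deviate.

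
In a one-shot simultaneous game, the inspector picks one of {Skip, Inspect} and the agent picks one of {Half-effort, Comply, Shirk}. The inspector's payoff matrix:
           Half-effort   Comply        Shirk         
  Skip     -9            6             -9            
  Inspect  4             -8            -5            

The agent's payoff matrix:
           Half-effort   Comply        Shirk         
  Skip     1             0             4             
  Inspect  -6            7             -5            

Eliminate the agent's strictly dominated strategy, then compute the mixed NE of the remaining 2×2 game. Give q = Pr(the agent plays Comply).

The agent's strategy Half-effort is strictly dominated by Shirk: 4 > 1 and -5 > -6. Eliminate Half-effort.
For the inspector to be willing to mix, the inspector must be indifferent between Skip and Inspect, which pins down the agent's mix.
  the inspector's payoff to Skip: q·6 + (1−q)·(-9) = 15q - 9
  the inspector's payoff to Inspect: q·(-8) + (1−q)·(-5) = -3q - 5
  15q - 9 = -3q - 5  ⇒  18q = 4  ⇒  q = 2/9.

q = 2/9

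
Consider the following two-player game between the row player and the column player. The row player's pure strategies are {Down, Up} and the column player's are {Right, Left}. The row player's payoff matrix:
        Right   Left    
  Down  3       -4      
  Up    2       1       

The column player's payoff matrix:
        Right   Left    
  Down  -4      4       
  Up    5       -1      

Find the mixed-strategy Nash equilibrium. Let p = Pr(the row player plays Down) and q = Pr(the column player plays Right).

The row player's mix must leave the column player indifferent between Right and Left.
  the column player's payoff from Right: p·(-4) + (1−p)·5 = -9p + 5
  the column player's payoff from Left: p·4 + (1−p)·(-1) = 5p - 1
  -9p + 5 = 5p - 1  ⇒  -14p = -6  ⇒  p = 3/7.
The row player's indifference between Down and Up determines the column player's mixing probability q:
  the row player's expected payoff from Down: q·3 + (1−q)·(-4) = 7q - 4
  the row player's expected payoff from Up: q·2 + (1−q)·1 = q + 1
  7q - 4 = q + 1  ⇒  6q = 5  ⇒  q = 5/6.

p = 3/7, q = 5/6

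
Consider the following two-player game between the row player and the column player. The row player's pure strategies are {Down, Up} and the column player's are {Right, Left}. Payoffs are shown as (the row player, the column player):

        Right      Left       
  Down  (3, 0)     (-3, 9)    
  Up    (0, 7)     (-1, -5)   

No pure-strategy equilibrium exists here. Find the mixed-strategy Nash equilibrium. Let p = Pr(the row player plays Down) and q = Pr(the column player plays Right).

The row player's mix must leave the column player indifferent between Right and Left.
  the column player's payoff to Right: p·0 + (1−p)·7 = -7p + 7
  the column player's payoff to Left: p·9 + (1−p)·(-5) = 14p - 5
  -7p + 7 = 14p - 5  ⇒  -21p = -12  ⇒  p = 4/7.
The row player's indifference between Down and Up determines the column player's mixing probability q:
  the row player's payoff to Down: q·3 + (1−q)·(-3) = 6q - 3
  the row player's payoff to Up: q·0 + (1−q)·(-1) = q - 1
  6q - 3 = q - 1  ⇒  5q = 2  ⇒  q = 2/5.

p = 4/7, q = 2/5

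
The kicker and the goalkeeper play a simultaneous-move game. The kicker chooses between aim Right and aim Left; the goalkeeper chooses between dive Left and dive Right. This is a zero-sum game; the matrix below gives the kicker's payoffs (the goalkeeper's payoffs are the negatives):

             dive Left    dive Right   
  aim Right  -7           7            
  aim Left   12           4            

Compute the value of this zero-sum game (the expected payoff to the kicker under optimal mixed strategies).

The goalkeeper's mix must leave the kicker indifferent between aim Right and aim Left.
  the kicker's expected payoff from aim Right: q·(-7) + (1−q)·7 = -14q + 7
  the kicker's expected payoff from aim Left: q·12 + (1−q)·4 = 8q + 4
  -14q + 7 = 8q + 4  ⇒  -22q = -3  ⇒  q = 3/22.
The value is the kicker's expected payoff against this mix (using aim Right): (3/22)·(-7) + (19/22)·7 = 56/11.

v = 56/11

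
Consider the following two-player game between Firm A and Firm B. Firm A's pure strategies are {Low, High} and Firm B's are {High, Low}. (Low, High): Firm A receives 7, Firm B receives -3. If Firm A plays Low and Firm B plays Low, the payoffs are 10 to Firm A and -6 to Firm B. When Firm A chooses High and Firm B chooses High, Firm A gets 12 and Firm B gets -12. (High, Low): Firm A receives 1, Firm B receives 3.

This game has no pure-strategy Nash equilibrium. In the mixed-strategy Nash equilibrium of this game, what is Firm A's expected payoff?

Firm A's indifference between Low and High determines Firm B's mixing probability q:
  Firm A's expected payoff from Low: q·7 + (1−q)·10 = -3q + 10
  Firm A's expected payoff from High: q·12 + (1−q)·1 = 11q + 1
  -3q + 10 = 11q + 1  ⇒  -14q = -9  ⇒  q = 9/14.
At equilibrium Firm A is indifferent across rows, so Firm A's payoff equals the payoff from Low: (9/14)·7 + (5/14)·10 = 113/14.

113/14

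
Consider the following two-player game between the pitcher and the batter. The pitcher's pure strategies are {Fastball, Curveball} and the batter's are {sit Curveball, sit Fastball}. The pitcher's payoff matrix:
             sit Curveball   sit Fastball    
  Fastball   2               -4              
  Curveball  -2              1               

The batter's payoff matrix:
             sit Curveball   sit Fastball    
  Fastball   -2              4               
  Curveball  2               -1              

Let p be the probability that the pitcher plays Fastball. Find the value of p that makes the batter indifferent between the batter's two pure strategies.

Set the batter's expected payoff from sit Curveball equal to that from sit Fastball:
  the batter's expected payoff from sit Curveball: p·(-2) + (1−p)·2 = -4p + 2
  the batter's expected payoff from sit Fastball: p·4 + (1−p)·(-1) = 5p - 1
  -4p + 2 = 5p - 1  ⇒  -9p = -3  ⇒  p = 1/3.

p = 1/3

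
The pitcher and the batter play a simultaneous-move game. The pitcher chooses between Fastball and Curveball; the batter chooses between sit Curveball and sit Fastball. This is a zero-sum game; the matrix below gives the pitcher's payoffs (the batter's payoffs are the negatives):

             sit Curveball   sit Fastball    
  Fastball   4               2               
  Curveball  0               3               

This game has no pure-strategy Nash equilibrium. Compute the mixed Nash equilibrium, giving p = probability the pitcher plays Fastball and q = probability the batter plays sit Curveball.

Set the batter's expected payoff from sit Curveball equal to that from sit Fastball:
  the batter's expected payoff from sit Curveball: p·(-4) + (1−p)·0 = -4p
  the batter's expected payoff from sit Fastball: p·(-2) + (1−p)·(-3) = p - 3
  -4p = p - 3  ⇒  -5p = -3  ⇒  p = 3/5.
The pitcher's indifference between Fastball and Curveball determines the batter's mixing probability q:
  the pitcher's payoff to Fastball: q·4 + (1−q)·2 = 2q + 2
  the pitcher's payoff to Curveball: q·0 + (1−q)·3 = -3q + 3
  2q + 2 = -3q + 3  ⇒  5q = 1  ⇒  q = 1/5.

p = 3/5, q = 1/5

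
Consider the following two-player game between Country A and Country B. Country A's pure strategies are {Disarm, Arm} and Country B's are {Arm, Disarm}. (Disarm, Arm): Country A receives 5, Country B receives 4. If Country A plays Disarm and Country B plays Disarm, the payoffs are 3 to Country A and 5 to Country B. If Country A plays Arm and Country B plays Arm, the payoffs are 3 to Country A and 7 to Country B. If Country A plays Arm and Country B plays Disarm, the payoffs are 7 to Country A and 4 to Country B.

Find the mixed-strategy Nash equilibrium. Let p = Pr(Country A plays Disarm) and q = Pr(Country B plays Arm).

In a mixed equilibrium Country B is indifferent between Arm and Disarm; this condition fixes p.
  Country B's payoff to Arm: p·4 + (1−p)·7 = -3p + 7
  Country B's payoff to Disarm: p·5 + (1−p)·4 = p + 4
  -3p + 7 = p + 4  ⇒  -4p = -3  ⇒  p = 3/4.
In a mixed equilibrium Country A is indifferent between Disarm and Arm; this condition fixes q.
  Country A's expected payoff from Disarm: q·5 + (1−q)·3 = 2q + 3
  Country A's expected payoff from Arm: q·3 + (1−q)·7 = -4q + 7
  2q + 3 = -4q + 7  ⇒  6q = 4  ⇒  q = 2/3.

p = 3/4, q = 2/3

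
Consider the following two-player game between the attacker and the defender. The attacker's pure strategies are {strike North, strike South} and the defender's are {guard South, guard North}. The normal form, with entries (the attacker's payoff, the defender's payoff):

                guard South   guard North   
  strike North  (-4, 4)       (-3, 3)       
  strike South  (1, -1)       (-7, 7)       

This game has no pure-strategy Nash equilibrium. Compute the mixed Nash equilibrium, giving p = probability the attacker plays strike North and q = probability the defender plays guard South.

The attacker's mix must leave the defender indifferent between guard South and guard North.
  the defender's payoff from guard South: p·4 + (1−p)·(-1) = 5p - 1
  the defender's payoff from guard North: p·3 + (1−p)·7 = -4p + 7
  5p - 1 = -4p + 7  ⇒  9p = 8  ⇒  p = 8/9.
The defender's mix must leave the attacker indifferent between strike North and strike South.
  the attacker's expected payoff from strike North: q·(-4) + (1−q)·(-3) = -q - 3
  the attacker's expected payoff from strike South: q·1 + (1−q)·(-7) = 8q - 7
  -q - 3 = 8q - 7  ⇒  -9q = -4  ⇒  q = 4/9.

p = 8/9, q = 4/9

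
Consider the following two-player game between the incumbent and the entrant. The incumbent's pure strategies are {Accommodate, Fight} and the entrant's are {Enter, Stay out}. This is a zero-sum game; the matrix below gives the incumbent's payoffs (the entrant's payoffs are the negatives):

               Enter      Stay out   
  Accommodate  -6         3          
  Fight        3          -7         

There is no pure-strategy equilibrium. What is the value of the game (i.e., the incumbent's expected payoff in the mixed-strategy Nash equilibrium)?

v = -33/19

Set the incumbent's expected payoff from Accommodate equal to that from Fight:
  the incumbent's expected payoff from Accommodate: q·(-6) + (1−q)·3 = -9q + 3
  the incumbent's expected payoff from Fight: q·3 + (1−q)·(-7) = 10q - 7
  -9q + 3 = 10q - 7  ⇒  -19q = -10  ⇒  q = 10/19.
The value is the incumbent's expected payoff against this mix (using Accommodate): (10/19)·(-6) + (9/19)·3 = -33/19.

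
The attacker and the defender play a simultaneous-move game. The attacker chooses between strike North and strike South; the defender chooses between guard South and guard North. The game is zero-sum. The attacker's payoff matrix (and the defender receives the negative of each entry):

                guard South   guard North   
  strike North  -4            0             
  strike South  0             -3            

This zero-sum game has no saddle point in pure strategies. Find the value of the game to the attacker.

v = -12/7

Set the attacker's expected payoff from strike North equal to that from strike South:
  the attacker's payoff to strike North: q·(-4) + (1−q)·0 = -4q
  the attacker's payoff to strike South: q·0 + (1−q)·(-3) = 3q - 3
  -4q = 3q - 3  ⇒  -7q = -3  ⇒  q = 3/7.
The value is the attacker's expected payoff against this mix (using strike North): (3/7)·(-4) + (4/7)·0 = -12/7.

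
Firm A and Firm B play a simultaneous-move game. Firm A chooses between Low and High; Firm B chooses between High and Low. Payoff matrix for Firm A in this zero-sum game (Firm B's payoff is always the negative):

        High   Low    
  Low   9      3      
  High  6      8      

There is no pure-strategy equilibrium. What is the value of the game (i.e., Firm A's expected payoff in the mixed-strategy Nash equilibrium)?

v = 27/4

Set Firm A's expected payoff from Low equal to that from High:
  Firm A's expected payoff from Low: q·9 + (1−q)·3 = 6q + 3
  Firm A's expected payoff from High: q·6 + (1−q)·8 = -2q + 8
  6q + 3 = -2q + 8  ⇒  8q = 5  ⇒  q = 5/8.
The value is Firm A's expected payoff against this mix (using Low): (5/8)·9 + (3/8)·3 = 27/4.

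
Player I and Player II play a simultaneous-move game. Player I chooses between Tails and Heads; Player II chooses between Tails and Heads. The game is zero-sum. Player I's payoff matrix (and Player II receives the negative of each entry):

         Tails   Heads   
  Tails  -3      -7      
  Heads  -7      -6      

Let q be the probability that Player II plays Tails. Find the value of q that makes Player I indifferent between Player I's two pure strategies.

Set Player I's expected payoff from Tails equal to that from Heads:
  Player I's payoff to Tails: q·(-3) + (1−q)·(-7) = 4q - 7
  Player I's payoff to Heads: q·(-7) + (1−q)·(-6) = -q - 6
  4q - 7 = -q - 6  ⇒  5q = 1  ⇒  q = 1/5.

q = 1/5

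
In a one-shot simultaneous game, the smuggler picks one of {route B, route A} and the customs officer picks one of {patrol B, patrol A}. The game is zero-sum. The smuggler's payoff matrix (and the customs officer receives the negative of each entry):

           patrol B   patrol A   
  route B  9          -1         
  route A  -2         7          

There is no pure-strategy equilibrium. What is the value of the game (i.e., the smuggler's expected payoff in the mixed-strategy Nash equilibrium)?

v = 61/19

The smuggler's indifference between route B and route A determines the customs officer's mixing probability q:
  the smuggler's payoff from route B: q·9 + (1−q)·(-1) = 10q - 1
  the smuggler's payoff from route A: q·(-2) + (1−q)·7 = -9q + 7
  10q - 1 = -9q + 7  ⇒  19q = 8  ⇒  q = 8/19.
The value is the smuggler's expected payoff against this mix (using route B): (8/19)·9 + (11/19)·(-1) = 61/19.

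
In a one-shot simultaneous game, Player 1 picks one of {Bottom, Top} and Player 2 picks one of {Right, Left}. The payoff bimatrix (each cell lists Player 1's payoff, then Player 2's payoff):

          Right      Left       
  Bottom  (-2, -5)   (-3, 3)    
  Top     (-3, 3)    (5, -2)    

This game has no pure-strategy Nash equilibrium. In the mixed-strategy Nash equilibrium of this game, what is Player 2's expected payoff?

-1/13

For Player 2 to be willing to mix, Player 2 must be indifferent between Right and Left, which pins down Player 1's mix.
  Player 2's expected payoff from Right: p·(-5) + (1−p)·3 = -8p + 3
  Player 2's expected payoff from Left: p·3 + (1−p)·(-2) = 5p - 2
  -8p + 3 = 5p - 2  ⇒  -13p = -5  ⇒  p = 5/13.
At equilibrium Player 2 is indifferent across columns, so Player 2's payoff equals the payoff from Right: (5/13)·(-5) + (8/13)·3 = -1/13.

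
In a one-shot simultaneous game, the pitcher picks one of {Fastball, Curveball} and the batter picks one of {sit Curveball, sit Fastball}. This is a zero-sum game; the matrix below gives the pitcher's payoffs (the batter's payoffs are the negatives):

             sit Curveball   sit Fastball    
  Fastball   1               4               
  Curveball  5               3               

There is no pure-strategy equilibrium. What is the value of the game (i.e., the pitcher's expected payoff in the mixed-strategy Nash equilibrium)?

The pitcher's indifference between Fastball and Curveball determines the batter's mixing probability q:
  the pitcher's expected payoff from Fastball: q·1 + (1−q)·4 = -3q + 4
  the pitcher's expected payoff from Curveball: q·5 + (1−q)·3 = 2q + 3
  -3q + 4 = 2q + 3  ⇒  -5q = -1  ⇒  q = 1/5.
The value is the pitcher's expected payoff against this mix (using Fastball): (1/5)·1 + (4/5)·4 = 17/5.

v = 17/5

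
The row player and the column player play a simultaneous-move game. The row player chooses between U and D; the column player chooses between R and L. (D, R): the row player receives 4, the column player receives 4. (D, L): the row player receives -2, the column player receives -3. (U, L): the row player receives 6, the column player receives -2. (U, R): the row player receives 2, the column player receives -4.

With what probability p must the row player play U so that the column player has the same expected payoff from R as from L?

The row player's mix must leave the column player indifferent between R and L.
  the column player's payoff from R: p·(-4) + (1−p)·4 = -8p + 4
  the column player's payoff from L: p·(-2) + (1−p)·(-3) = p - 3
  -8p + 4 = p - 3  ⇒  -9p = -7  ⇒  p = 7/9.

p = 7/9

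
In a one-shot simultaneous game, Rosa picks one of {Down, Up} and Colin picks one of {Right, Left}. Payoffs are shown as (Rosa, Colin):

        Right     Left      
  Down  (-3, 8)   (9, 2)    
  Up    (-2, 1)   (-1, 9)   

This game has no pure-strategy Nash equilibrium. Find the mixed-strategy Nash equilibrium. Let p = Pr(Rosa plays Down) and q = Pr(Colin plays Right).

Rosa's mix must leave Colin indifferent between Right and Left.
  Colin's expected payoff from Right: p·8 + (1−p)·1 = 7p + 1
  Colin's expected payoff from Left: p·2 + (1−p)·9 = -7p + 9
  7p + 1 = -7p + 9  ⇒  14p = 8  ⇒  p = 4/7.
In a mixed equilibrium Rosa is indifferent between Down and Up; this condition fixes q.
  Rosa's payoff from Down: q·(-3) + (1−q)·9 = -12q + 9
  Rosa's payoff from Up: q·(-2) + (1−q)·(-1) = -q - 1
  -12q + 9 = -q - 1  ⇒  -11q = -10  ⇒  q = 10/11.

p = 4/7, q = 10/11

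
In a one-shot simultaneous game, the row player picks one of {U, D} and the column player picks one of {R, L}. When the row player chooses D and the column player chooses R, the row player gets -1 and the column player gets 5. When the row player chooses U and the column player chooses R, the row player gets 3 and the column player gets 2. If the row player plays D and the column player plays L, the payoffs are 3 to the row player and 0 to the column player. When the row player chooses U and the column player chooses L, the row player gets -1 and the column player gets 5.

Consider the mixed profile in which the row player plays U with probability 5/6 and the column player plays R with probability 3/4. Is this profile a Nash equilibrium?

No

Given the row player's mix p = 5/6, the column player's payoff from R is 5/2 but from L is 25/6. The column player strictly prefers L, so the column player would not mix.
So the proposed profile is not a Nash equilibrium.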